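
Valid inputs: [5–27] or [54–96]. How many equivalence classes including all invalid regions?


Valid ranges: [5,27] and [54,96]
Class 1: x < 5 — invalid
Class 2: 5 ≤ x ≤ 27 — valid
Class 3: 27 < x < 54 — invalid (gap between ranges)
Class 4: 54 ≤ x ≤ 96 — valid
Class 5: x > 96 — invalid
Total equivalence classes: 5

5 equivalence classes


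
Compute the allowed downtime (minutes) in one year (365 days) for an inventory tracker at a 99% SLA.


Formula: allowed downtime = period * (100 - SLA) / 100
Period (year (365 days)) = 525600 minutes
Unavailability fraction = (100 - 99.0) / 100
Allowed downtime = 525600 * (100 - 99.0) / 100
Allowed downtime = 5256.0 minutes

5256.0 minutes


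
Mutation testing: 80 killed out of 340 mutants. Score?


Mutation score = killed / total * 100
Mutation score = 80 / 340 * 100
Mutation score = 23.53%

23.53%


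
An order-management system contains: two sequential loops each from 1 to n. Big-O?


Reasoning: sequential dominates: O(n) + O(n) = O(n)
Complexity: O(n)

O(n)


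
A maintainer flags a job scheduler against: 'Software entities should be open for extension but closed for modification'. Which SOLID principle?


This describes the Open/Closed Principle (OCP)

Open/Closed Principle (OCP)


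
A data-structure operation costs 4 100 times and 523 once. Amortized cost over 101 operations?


Formula: Amortized cost = Total cost / Operations
Total cost = (100 * 4) + (1 * 523)
Total cost = 400 + 523 = 923
Amortized = 923 / 101 = 9.1386

9.1386


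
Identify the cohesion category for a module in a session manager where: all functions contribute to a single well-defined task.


Reasoning: Best: single purpose
Type: Functional cohesion

Functional cohesion


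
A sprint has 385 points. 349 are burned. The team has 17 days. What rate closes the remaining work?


Formula: Required rate = Remaining points / Days left
Remaining = 385 - 349 = 36 points
Required rate = 36 / 17 = 2.12 points/day

2.12 points/day


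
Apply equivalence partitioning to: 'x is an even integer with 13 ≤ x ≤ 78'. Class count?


Constraint: even integers in [13, 78]
Class 1: x < 13 — out-of-range invalid
Class 2: x in [13,78] but odd — wrong type invalid
Class 3: x in [13,78] and even — valid
Class 4: x > 78 — out-of-range invalid
Total equivalence classes: 4

4 equivalence classes


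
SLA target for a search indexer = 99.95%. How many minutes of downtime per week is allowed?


Formula: allowed downtime = period * (100 - SLA) / 100
Period (week) = 10080 minutes
Unavailability fraction = (100 - 99.95) / 100
Allowed downtime = 10080 * (100 - 99.95) / 100
Allowed downtime = 5.04 minutes

5.04 minutes


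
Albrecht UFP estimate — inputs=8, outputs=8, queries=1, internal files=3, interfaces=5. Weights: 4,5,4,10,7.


UFP = EI*4 + EO*5 + EQ*4 + ILF*10 + EIF*7
UFP = 8*4 + 8*5 + 1*4 + 3*10 + 5*7
UFP = 32 + 40 + 4 + 30 + 35
UFP = 141

141


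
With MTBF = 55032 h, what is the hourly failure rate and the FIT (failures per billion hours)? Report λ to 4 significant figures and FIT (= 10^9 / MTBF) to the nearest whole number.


Formula: λ = 1 / MTBF; FIT = λ × 1e9 = 1e9 / MTBF
λ = 1 / 55032 ≈ 1.817e-05 failures/hour
FIT = 1e9 / 55032 ≈ 18171 failures per 1e9 hours (nearest whole number)

λ = 1.817e-05 /h, FIT = 18171


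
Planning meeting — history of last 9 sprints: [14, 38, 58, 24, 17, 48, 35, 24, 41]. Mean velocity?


Formula: Avg velocity = Total points / Number of sprints
Points: [14, 38, 58, 24, 17, 48, 35, 24, 41]
Sum = 14 + 38 + 58 + 24 + 17 + 48 + 35 + 24 + 41 = 299
Avg velocity = 299 / 9 = 33.22 points/sprint

33.22 points/sprint


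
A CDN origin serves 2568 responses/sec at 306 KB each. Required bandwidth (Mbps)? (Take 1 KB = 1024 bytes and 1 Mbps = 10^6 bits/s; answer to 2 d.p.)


Formula: Mbps = payload_bytes * RPS * 8 / 1e6
Payload per request = 306 KB = 306 * 1024 = 313344 bytes
Total bytes/sec = 313344 * 2568 = 804667392
Total bits/sec = 804667392 * 8 = 6437339136
Mbps = 6437339136 / 1e6 = 6437.34

6437.34 Mbps


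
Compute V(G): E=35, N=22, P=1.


Formula: V(G) = E - N + 2P
V(G) = 35 - 22 + 2*1
V(G) = 13 + 2
V(G) = 15

15


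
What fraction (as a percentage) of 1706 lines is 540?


Coverage = covered / total * 100
Coverage = 540 / 1706 * 100
Coverage = 31.65%

31.65%


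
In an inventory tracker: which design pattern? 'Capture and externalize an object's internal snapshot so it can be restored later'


This matches the Memento pattern

Memento


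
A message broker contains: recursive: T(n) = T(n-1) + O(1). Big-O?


Reasoning: linear recursion with constant work per frame
Complexity: O(n)

O(n)


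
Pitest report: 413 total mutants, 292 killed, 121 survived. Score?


Mutation score = killed / total * 100
Mutation score = 292 / 413 * 100
Mutation score = 70.7%

70.7%


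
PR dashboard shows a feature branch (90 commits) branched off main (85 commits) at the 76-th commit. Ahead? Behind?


Common ancestor: commit #76
feature commits after divergence: 90 - 76 = 14
main commits after divergence: 85 - 76 = 9
feature is 14 commits ahead of main
main is 9 commits ahead of feature

feature ahead: 14, main ahead: 9


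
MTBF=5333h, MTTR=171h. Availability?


Availability = MTBF / (MTBF + MTTR)
Availability = 5333 / (5333 + 171)
Availability = 5333 / 5504
Availability = 96.8932%

96.8932%


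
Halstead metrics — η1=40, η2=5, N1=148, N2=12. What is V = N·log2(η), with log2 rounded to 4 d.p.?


Formula: V = N * log2(η), where N = N1 + N2 and η = η1 + η2
η = 40 + 5 = 45
N = 148 + 12 = 160
log2(45) ≈ 5.4919
V = 160 * 5.4919 = 878.70

878.70


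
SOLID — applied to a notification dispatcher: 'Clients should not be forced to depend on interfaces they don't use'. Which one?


This describes the Interface Segregation Principle (ISP)

Interface Segregation Principle (ISP)


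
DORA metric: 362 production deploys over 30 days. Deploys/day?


Formula: deployments per day = releases / days
= 362 / 30
= 12.067 deploys/day
(equivalently, 84.47 deploys/week)

12.067 deploys/day


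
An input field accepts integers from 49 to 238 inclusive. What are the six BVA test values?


Range: [49, 238]
Boundaries: just below min, min, min+1, max-1, max, just above max
Values: [48, 49, 50, 237, 238, 239]

[48, 49, 50, 237, 238, 239]


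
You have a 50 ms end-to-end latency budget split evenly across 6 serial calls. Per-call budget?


Formula: per_stage = total_budget / stages
per_stage = 50 / 6
per_stage = 8.33 ms

8.33 ms


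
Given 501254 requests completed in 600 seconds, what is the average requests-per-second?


Formula: throughput = requests / seconds
throughput = 501254 / 600
throughput = 835.42 requests/second

835.42 requests/second


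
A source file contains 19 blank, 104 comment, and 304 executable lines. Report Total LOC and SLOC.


Total LOC = blank + comment + code
Total LOC = 19 + 104 + 304 = 427
SLOC (source only) = code = 304

Total LOC: 427, SLOC: 304


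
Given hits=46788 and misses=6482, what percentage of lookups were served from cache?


Formula: hit rate = hits / (hits + misses) * 100
hit rate = 46788 / (46788 + 6482) * 100
hit rate = 46788 / 53270 * 100
hit rate = 87.83%

87.83%


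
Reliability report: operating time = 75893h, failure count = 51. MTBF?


Formula: MTBF = Total operating time / Number of failures
MTBF = 75893 / 51
MTBF = 1488.1 hours

1488.1 hours


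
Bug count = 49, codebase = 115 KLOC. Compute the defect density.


Defect density = defects / KLOC
Defect density = 49 / 115
Defect density = 0.426 defects/KLOC

0.426 defects/KLOC


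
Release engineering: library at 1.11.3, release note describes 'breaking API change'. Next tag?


Current: 1.11.3
Change category: 'breaking API change' → major bump
SemVer rule: major bump → increment MAJOR, reset MINOR and PATCH to 0
New: 2.0.0

2.0.0


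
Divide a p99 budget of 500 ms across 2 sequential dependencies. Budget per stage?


Formula: per_stage = total_budget / stages
per_stage = 500 / 2
per_stage = 250.0 ms

250.0 ms


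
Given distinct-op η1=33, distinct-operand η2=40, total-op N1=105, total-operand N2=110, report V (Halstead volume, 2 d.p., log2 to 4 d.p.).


Formula: V = N * log2(η), where N = N1 + N2 and η = η1 + η2
η = 33 + 40 = 73
N = 105 + 110 = 215
log2(73) ≈ 6.1898
V = 215 * 6.1898 = 1330.81

1330.81


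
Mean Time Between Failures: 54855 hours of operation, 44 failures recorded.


Formula: MTBF = Total operating time / Number of failures
MTBF = 54855 / 44
MTBF = 1246.7 hours

1246.7 hours


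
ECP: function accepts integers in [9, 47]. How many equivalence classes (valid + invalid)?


Valid range: [9, 47]
Class 1: x < 9 — invalid
Class 2: 9 ≤ x ≤ 47 — valid
Class 3: x > 47 — invalid
Total equivalence classes: 3

3 equivalence classes


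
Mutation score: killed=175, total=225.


Mutation score = killed / total * 100
Mutation score = 175 / 225 * 100
Mutation score = 77.78%

77.78%


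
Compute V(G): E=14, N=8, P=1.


Formula: V(G) = E - N + 2P
V(G) = 14 - 8 + 2*1
V(G) = 6 + 2
V(G) = 8

8


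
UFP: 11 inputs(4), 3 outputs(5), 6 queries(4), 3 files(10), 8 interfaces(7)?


UFP = EI*4 + EO*5 + EQ*4 + ILF*10 + EIF*7
UFP = 11*4 + 3*5 + 6*4 + 3*10 + 8*7
UFP = 44 + 15 + 24 + 30 + 56
UFP = 169

169


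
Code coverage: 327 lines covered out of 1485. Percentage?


Coverage = covered / total * 100
Coverage = 327 / 1485 * 100
Coverage = 22.02%

22.02%


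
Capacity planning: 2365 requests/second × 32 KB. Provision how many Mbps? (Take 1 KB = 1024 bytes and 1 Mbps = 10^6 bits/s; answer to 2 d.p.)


Formula: Mbps = payload_bytes * RPS * 8 / 1e6
Payload per request = 32 KB = 32 * 1024 = 32768 bytes
Total bytes/sec = 32768 * 2365 = 77496320
Total bits/sec = 77496320 * 8 = 619970560
Mbps = 619970560 / 1e6 = 619.97

619.97 Mbps


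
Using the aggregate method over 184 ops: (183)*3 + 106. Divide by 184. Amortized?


Formula: Amortized cost = Total cost / Operations
Total cost = (183 * 3) + (1 * 106)
Total cost = 549 + 106 = 655
Amortized = 655 / 184 = 3.5598

3.5598


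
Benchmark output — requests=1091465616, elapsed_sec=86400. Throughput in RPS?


Formula: throughput = requests / seconds
throughput = 1091465616 / 86400
throughput = 12632.7 requests/second

12632.7 requests/second


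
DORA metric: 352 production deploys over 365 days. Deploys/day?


Formula: deployments per day = releases / days
= 352 / 365
= 0.964 deploys/day
(equivalently, 6.75 deploys/week)

0.964 deploys/day


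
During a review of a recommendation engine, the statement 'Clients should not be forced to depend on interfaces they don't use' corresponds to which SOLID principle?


This describes the Interface Segregation Principle (ISP)

Interface Segregation Principle (ISP)


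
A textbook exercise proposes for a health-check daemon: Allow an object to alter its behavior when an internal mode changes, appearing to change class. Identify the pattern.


This matches the State pattern

State


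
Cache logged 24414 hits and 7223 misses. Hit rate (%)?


Formula: hit rate = hits / (hits + misses) * 100
hit rate = 24414 / (24414 + 7223) * 100
hit rate = 24414 / 31637 * 100
hit rate = 77.17%

77.17%


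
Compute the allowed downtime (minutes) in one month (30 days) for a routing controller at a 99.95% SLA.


Formula: allowed downtime = period * (100 - SLA) / 100
Period (month (30 days)) = 43200 minutes
Unavailability fraction = (100 - 99.95) / 100
Allowed downtime = 43200 * (100 - 99.95) / 100
Allowed downtime = 21.6 minutes

21.6 minutes


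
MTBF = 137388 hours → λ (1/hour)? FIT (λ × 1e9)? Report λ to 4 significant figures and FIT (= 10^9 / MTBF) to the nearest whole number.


Formula: λ = 1 / MTBF; FIT = λ × 1e9 = 1e9 / MTBF
λ = 1 / 137388 ≈ 7.279e-06 failures/hour
FIT = 1e9 / 137388 ≈ 7279 failures per 1e9 hours (nearest whole number)

λ = 7.279e-06 /h, FIT = 7279


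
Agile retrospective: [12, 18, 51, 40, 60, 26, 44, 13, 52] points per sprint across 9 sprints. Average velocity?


Formula: Avg velocity = Total points / Number of sprints
Points: [12, 18, 51, 40, 60, 26, 44, 13, 52]
Sum = 12 + 18 + 51 + 40 + 60 + 26 + 44 + 13 + 52 = 316
Avg velocity = 316 / 9 = 35.11 points/sprint

35.11 points/sprint


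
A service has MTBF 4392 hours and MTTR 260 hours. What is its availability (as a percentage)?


Availability = MTBF / (MTBF + MTTR)
Availability = 4392 / (4392 + 260)
Availability = 4392 / 4652
Availability = 94.411%

94.411%


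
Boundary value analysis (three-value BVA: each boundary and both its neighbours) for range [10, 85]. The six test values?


Range: [10, 85]
Boundaries: just below min, min, min+1, max-1, max, just above max
Values: [9, 10, 11, 84, 85, 86]

[9, 10, 11, 84, 85, 86]


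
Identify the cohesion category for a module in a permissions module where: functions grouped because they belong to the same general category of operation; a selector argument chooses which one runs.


Reasoning: Grouped by category of activity, not by data or sequence
Type: Logical cohesion

Logical cohesion


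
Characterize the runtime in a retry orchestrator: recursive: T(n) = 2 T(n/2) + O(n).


Reasoning: master theorem case 2 (merge-sort recurrence)
Complexity: O(n log n)

O(n log n)


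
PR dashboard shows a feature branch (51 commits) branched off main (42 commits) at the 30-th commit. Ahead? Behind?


Common ancestor: commit #30
feature commits after divergence: 51 - 30 = 21
main commits after divergence: 42 - 30 = 12
feature is 21 commits ahead of main
main is 12 commits ahead of feature

feature ahead: 21, main ahead: 12


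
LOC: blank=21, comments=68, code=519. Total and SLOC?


Total LOC = blank + comment + code
Total LOC = 21 + 68 + 519 = 608
SLOC (source only) = code = 519

Total LOC: 608, SLOC: 519


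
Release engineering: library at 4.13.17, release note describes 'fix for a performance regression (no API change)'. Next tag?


Current: 4.13.17
Change category: 'fix for a performance regression (no API change)' → patch bump
SemVer rule: patch bump → increment PATCH (MAJOR and MINOR unchanged)
New: 4.13.18

4.13.18


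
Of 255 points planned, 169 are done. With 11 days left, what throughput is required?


Formula: Required rate = Remaining points / Days left
Remaining = 255 - 169 = 86 points
Required rate = 86 / 11 = 7.82 points/day

7.82 points/day


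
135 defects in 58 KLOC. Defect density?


Defect density = defects / KLOC
Defect density = 135 / 58
Defect density = 2.328 defects/KLOC

2.328 defects/KLOC


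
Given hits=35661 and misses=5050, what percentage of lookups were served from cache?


Formula: hit rate = hits / (hits + misses) * 100
hit rate = 35661 / (35661 + 5050) * 100
hit rate = 35661 / 40711 * 100
hit rate = 87.6%

87.6%


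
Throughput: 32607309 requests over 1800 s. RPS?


Formula: throughput = requests / seconds
throughput = 32607309 / 1800
throughput = 18115.17 requests/second

18115.17 requests/second


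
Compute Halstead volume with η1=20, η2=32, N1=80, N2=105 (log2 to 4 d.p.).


Formula: V = N * log2(η), where N = N1 + N2 and η = η1 + η2
η = 20 + 32 = 52
N = 80 + 105 = 185
log2(52) ≈ 5.7004
V = 185 * 5.7004 = 1054.57

1054.57


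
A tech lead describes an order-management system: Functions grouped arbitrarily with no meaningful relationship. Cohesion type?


Reasoning: Worst: random grouping
Type: Coincidental cohesion

Coincidental cohesion


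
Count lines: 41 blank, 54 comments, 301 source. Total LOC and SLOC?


Total LOC = blank + comment + code
Total LOC = 41 + 54 + 301 = 396
SLOC (source only) = code = 301

Total LOC: 396, SLOC: 301


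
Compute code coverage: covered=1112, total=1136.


Coverage = covered / total * 100
Coverage = 1112 / 1136 * 100
Coverage = 97.89%

97.89%


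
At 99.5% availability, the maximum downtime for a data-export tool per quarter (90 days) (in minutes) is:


Formula: allowed downtime = period * (100 - SLA) / 100
Period (quarter (90 days)) = 129600 minutes
Unavailability fraction = (100 - 99.5) / 100
Allowed downtime = 129600 * (100 - 99.5) / 100
Allowed downtime = 648.0 minutes

648.0 minutes


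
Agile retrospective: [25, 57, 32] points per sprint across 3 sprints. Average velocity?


Formula: Avg velocity = Total points / Number of sprints
Points: [25, 57, 32]
Sum = 25 + 57 + 32 = 114
Avg velocity = 114 / 3 = 38.0 points/sprint

38.0 points/sprint


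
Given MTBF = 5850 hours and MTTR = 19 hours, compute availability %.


Availability = MTBF / (MTBF + MTTR)
Availability = 5850 / (5850 + 19)
Availability = 5850 / 5869
Availability = 99.6763%

99.6763%


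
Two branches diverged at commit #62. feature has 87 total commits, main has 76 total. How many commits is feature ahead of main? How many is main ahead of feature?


Common ancestor: commit #62
feature commits after divergence: 87 - 62 = 25
main commits after divergence: 76 - 62 = 14
feature is 25 commits ahead of main
main is 14 commits ahead of feature

feature ahead: 25, main ahead: 14


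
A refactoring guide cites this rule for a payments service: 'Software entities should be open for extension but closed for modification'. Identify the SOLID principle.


This describes the Open/Closed Principle (OCP)

Open/Closed Principle (OCP)


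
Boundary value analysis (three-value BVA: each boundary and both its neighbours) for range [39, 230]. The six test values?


Range: [39, 230]
Boundaries: just below min, min, min+1, max-1, max, just above max
Values: [38, 39, 40, 229, 230, 231]

[38, 39, 40, 229, 230, 231]


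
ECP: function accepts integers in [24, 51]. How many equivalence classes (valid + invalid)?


Valid range: [24, 51]
Class 1: x < 24 — invalid
Class 2: 24 ≤ x ≤ 51 — valid
Class 3: x > 51 — invalid
Total equivalence classes: 3

3 equivalence classes


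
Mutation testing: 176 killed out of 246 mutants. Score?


Mutation score = killed / total * 100
Mutation score = 176 / 246 * 100
Mutation score = 71.54%

71.54%


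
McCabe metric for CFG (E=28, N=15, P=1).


Formula: V(G) = E - N + 2P
V(G) = 28 - 15 + 2*1
V(G) = 13 + 2
V(G) = 15

15


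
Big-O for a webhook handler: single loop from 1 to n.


Reasoning: one pass through n items
Complexity: O(n)

O(n)


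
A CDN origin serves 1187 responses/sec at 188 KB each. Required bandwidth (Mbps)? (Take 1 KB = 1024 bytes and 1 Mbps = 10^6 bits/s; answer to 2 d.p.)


Formula: Mbps = payload_bytes * RPS * 8 / 1e6
Payload per request = 188 KB = 188 * 1024 = 192512 bytes
Total bytes/sec = 192512 * 1187 = 228511744
Total bits/sec = 228511744 * 8 = 1828093952
Mbps = 1828093952 / 1e6 = 1828.09

1828.09 Mbps


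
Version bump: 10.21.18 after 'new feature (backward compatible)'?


Current: 10.21.18
Change category: 'new feature (backward compatible)' → minor bump
SemVer rule: minor bump → increment MINOR, reset PATCH to 0 (MAJOR unchanged)
New: 10.22.0

10.22.0


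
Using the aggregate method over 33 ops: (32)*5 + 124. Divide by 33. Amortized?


Formula: Amortized cost = Total cost / Operations
Total cost = (32 * 5) + (1 * 124)
Total cost = 160 + 124 = 284
Amortized = 284 / 33 = 8.6061

8.6061


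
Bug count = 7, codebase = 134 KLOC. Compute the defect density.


Defect density = defects / KLOC
Defect density = 7 / 134
Defect density = 0.052 defects/KLOC

0.052 defects/KLOC


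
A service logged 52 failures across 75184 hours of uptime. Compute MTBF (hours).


Formula: MTBF = Total operating time / Number of failures
MTBF = 75184 / 52
MTBF = 1445.85 hours

1445.85 hours


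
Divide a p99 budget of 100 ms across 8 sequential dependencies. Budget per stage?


Formula: per_stage = total_budget / stages
per_stage = 100 / 8
per_stage = 12.5 ms

12.5 ms


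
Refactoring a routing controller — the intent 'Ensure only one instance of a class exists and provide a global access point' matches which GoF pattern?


This matches the Singleton pattern

Singleton


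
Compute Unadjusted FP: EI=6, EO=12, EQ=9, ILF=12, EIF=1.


UFP = EI*4 + EO*5 + EQ*4 + ILF*10 + EIF*7
UFP = 6*4 + 12*5 + 9*4 + 12*10 + 1*7
UFP = 24 + 60 + 36 + 120 + 7
UFP = 247

247


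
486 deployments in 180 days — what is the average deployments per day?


Formula: deployments per day = releases / days
= 486 / 180
= 2.7 deploys/day
(equivalently, 18.9 deploys/week)

2.7 deploys/day


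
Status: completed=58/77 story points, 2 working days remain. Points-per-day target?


Formula: Required rate = Remaining points / Days left
Remaining = 77 - 58 = 19 points
Required rate = 19 / 2 = 9.5 points/day

9.5 points/day


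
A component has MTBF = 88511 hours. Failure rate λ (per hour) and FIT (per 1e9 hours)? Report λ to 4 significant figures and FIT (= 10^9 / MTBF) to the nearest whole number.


Formula: λ = 1 / MTBF; FIT = λ × 1e9 = 1e9 / MTBF
λ = 1 / 88511 ≈ 1.130e-05 failures/hour
FIT = 1e9 / 88511 ≈ 11298 failures per 1e9 hours (nearest whole number)

λ = 1.130e-05 /h, FIT = 11298


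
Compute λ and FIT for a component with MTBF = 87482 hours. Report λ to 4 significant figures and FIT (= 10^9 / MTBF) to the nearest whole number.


Formula: λ = 1 / MTBF; FIT = λ × 1e9 = 1e9 / MTBF
λ = 1 / 87482 ≈ 1.143e-05 failures/hour
FIT = 1e9 / 87482 ≈ 11431 failures per 1e9 hours (nearest whole number)

λ = 1.143e-05 /h, FIT = 11431


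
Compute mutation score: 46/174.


Mutation score = killed / total * 100
Mutation score = 46 / 174 * 100
Mutation score = 26.44%

26.44%


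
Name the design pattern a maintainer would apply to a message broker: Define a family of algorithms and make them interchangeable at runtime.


This matches the Strategy pattern

Strategy


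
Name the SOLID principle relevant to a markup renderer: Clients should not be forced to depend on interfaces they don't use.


This describes the Interface Segregation Principle (ISP)

Interface Segregation Principle (ISP)


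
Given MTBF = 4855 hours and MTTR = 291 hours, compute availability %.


Availability = MTBF / (MTBF + MTTR)
Availability = 4855 / (4855 + 291)
Availability = 4855 / 5146
Availability = 94.3451%

94.3451%


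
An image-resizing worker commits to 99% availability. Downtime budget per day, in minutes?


Formula: allowed downtime = period * (100 - SLA) / 100
Period (day) = 1440 minutes
Unavailability fraction = (100 - 99.0) / 100
Allowed downtime = 1440 * (100 - 99.0) / 100
Allowed downtime = 14.4 minutes

14.4 minutes


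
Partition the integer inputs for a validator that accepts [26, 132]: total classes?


Valid range: [26, 132]
Class 1: x < 26 — invalid
Class 2: 26 ≤ x ≤ 132 — valid
Class 3: x > 132 — invalid
Total equivalence classes: 3

3 equivalence classes


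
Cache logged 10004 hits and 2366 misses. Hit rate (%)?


Formula: hit rate = hits / (hits + misses) * 100
hit rate = 10004 / (10004 + 2366) * 100
hit rate = 10004 / 12370 * 100
hit rate = 80.87%

80.87%


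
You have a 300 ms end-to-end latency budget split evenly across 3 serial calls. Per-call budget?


Formula: per_stage = total_budget / stages
per_stage = 300 / 3
per_stage = 100.0 ms

100.0 ms


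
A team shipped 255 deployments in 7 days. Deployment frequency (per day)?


Formula: deployments per day = releases / days
= 255 / 7
= 36.429 deploys/day
(equivalently, 255.0 deploys/week)

36.429 deploys/day


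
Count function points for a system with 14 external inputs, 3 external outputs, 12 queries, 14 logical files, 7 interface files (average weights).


UFP = EI*4 + EO*5 + EQ*4 + ILF*10 + EIF*7
UFP = 14*4 + 3*5 + 12*4 + 14*10 + 7*7
UFP = 56 + 15 + 48 + 140 + 49
UFP = 308

308


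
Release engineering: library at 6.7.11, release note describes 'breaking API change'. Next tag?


Current: 6.7.11
Change category: 'breaking API change' → major bump
SemVer rule: major bump → increment MAJOR, reset MINOR and PATCH to 0
New: 7.0.0

7.0.0


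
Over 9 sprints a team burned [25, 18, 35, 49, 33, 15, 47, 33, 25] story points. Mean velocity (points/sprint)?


Formula: Avg velocity = Total points / Number of sprints
Points: [25, 18, 35, 49, 33, 15, 47, 33, 25]
Sum = 25 + 18 + 35 + 49 + 33 + 15 + 47 + 33 + 25 = 280
Avg velocity = 280 / 9 = 31.11 points/sprint

31.11 points/sprint


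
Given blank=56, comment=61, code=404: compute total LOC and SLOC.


Total LOC = blank + comment + code
Total LOC = 56 + 61 + 404 = 521
SLOC (source only) = code = 404

Total LOC: 521, SLOC: 404


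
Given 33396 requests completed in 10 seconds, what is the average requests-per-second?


Formula: throughput = requests / seconds
throughput = 33396 / 10
throughput = 3339.6 requests/second

3339.6 requests/second


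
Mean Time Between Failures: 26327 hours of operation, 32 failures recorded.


Formula: MTBF = Total operating time / Number of failures
MTBF = 26327 / 32
MTBF = 822.72 hours

822.72 hours


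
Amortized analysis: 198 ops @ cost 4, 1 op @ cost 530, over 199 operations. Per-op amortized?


Formula: Amortized cost = Total cost / Operations
Total cost = (198 * 4) + (1 * 530)
Total cost = 792 + 530 = 1322
Amortized = 1322 / 199 = 6.6432

6.6432


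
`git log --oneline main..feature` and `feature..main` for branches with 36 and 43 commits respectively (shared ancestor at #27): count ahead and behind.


Common ancestor: commit #27
feature commits after divergence: 36 - 27 = 9
main commits after divergence: 43 - 27 = 16
feature is 9 commits ahead of main
main is 16 commits ahead of feature

feature ahead: 9, main ahead: 16


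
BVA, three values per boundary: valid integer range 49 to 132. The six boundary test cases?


Range: [49, 132]
Boundaries: just below min, min, min+1, max-1, max, just above max
Values: [48, 49, 50, 131, 132, 133]

[48, 49, 50, 131, 132, 133]


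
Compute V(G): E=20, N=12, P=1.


Formula: V(G) = E - N + 2P
V(G) = 20 - 12 + 2*1
V(G) = 8 + 2
V(G) = 10

10


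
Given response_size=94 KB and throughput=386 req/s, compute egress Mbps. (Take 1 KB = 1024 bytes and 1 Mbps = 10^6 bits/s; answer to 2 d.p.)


Formula: Mbps = payload_bytes * RPS * 8 / 1e6
Payload per request = 94 KB = 94 * 1024 = 96256 bytes
Total bytes/sec = 96256 * 386 = 37154816
Total bits/sec = 37154816 * 8 = 297238528
Mbps = 297238528 / 1e6 = 297.24

297.24 Mbps


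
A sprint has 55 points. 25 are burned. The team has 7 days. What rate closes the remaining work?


Formula: Required rate = Remaining points / Days left
Remaining = 55 - 25 = 30 points
Required rate = 30 / 7 = 4.29 points/day

4.29 points/day


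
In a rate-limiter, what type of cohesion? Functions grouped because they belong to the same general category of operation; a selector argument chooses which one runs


Reasoning: Grouped by category of activity, not by data or sequence
Type: Logical cohesion

Logical cohesion


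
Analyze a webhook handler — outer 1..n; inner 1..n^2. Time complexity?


Reasoning: n times n^2
Complexity: O(n^3)

O(n^3)


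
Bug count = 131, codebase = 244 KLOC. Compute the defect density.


Defect density = defects / KLOC
Defect density = 131 / 244
Defect density = 0.537 defects/KLOC

0.537 defects/KLOC


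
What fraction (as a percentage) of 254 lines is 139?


Coverage = covered / total * 100
Coverage = 139 / 254 * 100
Coverage = 54.72%

54.72%


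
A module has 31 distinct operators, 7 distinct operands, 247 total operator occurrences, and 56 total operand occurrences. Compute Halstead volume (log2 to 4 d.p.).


Formula: V = N * log2(η), where N = N1 + N2 and η = η1 + η2
η = 31 + 7 = 38
N = 247 + 56 = 303
log2(38) ≈ 5.2479
V = 303 * 5.2479 = 1590.11

1590.11


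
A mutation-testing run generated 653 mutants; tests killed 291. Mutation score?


Mutation score = killed / total * 100
Mutation score = 291 / 653 * 100
Mutation score = 44.56%

44.56%


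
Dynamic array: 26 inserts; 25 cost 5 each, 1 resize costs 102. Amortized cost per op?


Formula: Amortized cost = Total cost / Operations
Total cost = (25 * 5) + (1 * 102)
Total cost = 125 + 102 = 227
Amortized = 227 / 26 = 8.7308

8.7308


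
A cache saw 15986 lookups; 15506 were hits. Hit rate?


Formula: hit rate = hits / (hits + misses) * 100
hit rate = 15506 / (15506 + 480) * 100
hit rate = 15506 / 15986 * 100
hit rate = 97.0%

97.0%


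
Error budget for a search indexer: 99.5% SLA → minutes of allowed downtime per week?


Formula: allowed downtime = period * (100 - SLA) / 100
Period (week) = 10080 minutes
Unavailability fraction = (100 - 99.5) / 100
Allowed downtime = 10080 * (100 - 99.5) / 100
Allowed downtime = 50.4 minutes

50.4 minutes


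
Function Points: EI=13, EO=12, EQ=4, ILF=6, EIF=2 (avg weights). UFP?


UFP = EI*4 + EO*5 + EQ*4 + ILF*10 + EIF*7
UFP = 13*4 + 12*5 + 4*4 + 6*10 + 2*7
UFP = 52 + 60 + 16 + 60 + 14
UFP = 202

202


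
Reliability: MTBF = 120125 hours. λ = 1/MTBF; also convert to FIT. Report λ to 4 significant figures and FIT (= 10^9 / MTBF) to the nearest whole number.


Formula: λ = 1 / MTBF; FIT = λ × 1e9 = 1e9 / MTBF
λ = 1 / 120125 ≈ 8.325e-06 failures/hour
FIT = 1e9 / 120125 ≈ 8325 failures per 1e9 hours (nearest whole number)

λ = 8.325e-06 /h, FIT = 8325


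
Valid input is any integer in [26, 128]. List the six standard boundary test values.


Range: [26, 128]
Boundaries: just below min, min, min+1, max-1, max, just above max
Values: [25, 26, 27, 127, 128, 129]

[25, 26, 27, 127, 128, 129]


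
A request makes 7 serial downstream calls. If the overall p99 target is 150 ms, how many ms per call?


Formula: per_stage = total_budget / stages
per_stage = 150 / 7
per_stage = 21.43 ms

21.43 ms


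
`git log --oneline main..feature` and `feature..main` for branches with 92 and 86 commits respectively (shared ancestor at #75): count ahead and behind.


Common ancestor: commit #75
feature commits after divergence: 92 - 75 = 17
main commits after divergence: 86 - 75 = 11
feature is 17 commits ahead of main
main is 11 commits ahead of feature

feature ahead: 17, main ahead: 11


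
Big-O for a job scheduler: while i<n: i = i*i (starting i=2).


Reasoning: squaring drives double-exponential growth; iterations ~ log log n
Complexity: O(log log n)

O(log log n)


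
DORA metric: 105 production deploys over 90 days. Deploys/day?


Formula: deployments per day = releases / days
= 105 / 90
= 1.167 deploys/day
(equivalently, 8.17 deploys/week)

1.167 deploys/day


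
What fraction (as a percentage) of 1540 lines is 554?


Coverage = covered / total * 100
Coverage = 554 / 1540 * 100
Coverage = 35.97%

35.97%


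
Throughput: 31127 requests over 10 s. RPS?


Formula: throughput = requests / seconds
throughput = 31127 / 10
throughput = 3112.7 requests/second

3112.7 requests/second


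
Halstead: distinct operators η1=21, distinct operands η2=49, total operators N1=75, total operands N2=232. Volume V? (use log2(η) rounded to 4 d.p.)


Formula: V = N * log2(η), where N = N1 + N2 and η = η1 + η2
η = 21 + 49 = 70
N = 75 + 232 = 307
log2(70) ≈ 6.1293
V = 307 * 6.1293 = 1881.70

1881.70


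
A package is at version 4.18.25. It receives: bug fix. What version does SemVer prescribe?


Current: 4.18.25
Change category: 'bug fix' → patch bump
SemVer rule: patch bump → increment PATCH (MAJOR and MINOR unchanged)
New: 4.18.26

4.18.26


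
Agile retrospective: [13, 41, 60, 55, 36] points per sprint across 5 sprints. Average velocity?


Formula: Avg velocity = Total points / Number of sprints
Points: [13, 41, 60, 55, 36]
Sum = 13 + 41 + 60 + 55 + 36 = 205
Avg velocity = 205 / 5 = 41.0 points/sprint

41.0 points/sprint


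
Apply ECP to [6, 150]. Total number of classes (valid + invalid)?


Valid range: [6, 150]
Class 1: x < 6 — invalid
Class 2: 6 ≤ x ≤ 150 — valid
Class 3: x > 150 — invalid
Total equivalence classes: 3

3 equivalence classes


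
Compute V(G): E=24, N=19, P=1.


Formula: V(G) = E - N + 2P
V(G) = 24 - 19 + 2*1
V(G) = 5 + 2
V(G) = 7

7


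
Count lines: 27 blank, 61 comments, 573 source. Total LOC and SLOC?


Total LOC = blank + comment + code
Total LOC = 27 + 61 + 573 = 661
SLOC (source only) = code = 573

Total LOC: 661, SLOC: 573


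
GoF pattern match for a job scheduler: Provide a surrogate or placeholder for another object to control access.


This matches the Proxy pattern

Proxy


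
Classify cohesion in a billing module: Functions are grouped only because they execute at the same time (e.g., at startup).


Reasoning: Related by timing only
Type: Temporal cohesion

Temporal cohesion


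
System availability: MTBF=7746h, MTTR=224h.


Availability = MTBF / (MTBF + MTTR)
Availability = 7746 / (7746 + 224)
Availability = 7746 / 7970
Availability = 97.1895%

97.1895%


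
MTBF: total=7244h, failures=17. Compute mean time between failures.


Formula: MTBF = Total operating time / Number of failures
MTBF = 7244 / 17
MTBF = 426.12 hours

426.12 hours


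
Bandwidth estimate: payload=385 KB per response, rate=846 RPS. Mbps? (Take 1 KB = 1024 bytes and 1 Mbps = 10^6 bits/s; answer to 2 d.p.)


Formula: Mbps = payload_bytes * RPS * 8 / 1e6
Payload per request = 385 KB = 385 * 1024 = 394240 bytes
Total bytes/sec = 394240 * 846 = 333527040
Total bits/sec = 333527040 * 8 = 2668216320
Mbps = 2668216320 / 1e6 = 2668.22

2668.22 Mbps


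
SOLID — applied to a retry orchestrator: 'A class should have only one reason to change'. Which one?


This describes the Single Responsibility Principle (SRP)

Single Responsibility Principle (SRP)


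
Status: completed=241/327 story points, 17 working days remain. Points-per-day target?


Formula: Required rate = Remaining points / Days left
Remaining = 327 - 241 = 86 points
Required rate = 86 / 17 = 5.06 points/day

5.06 points/day


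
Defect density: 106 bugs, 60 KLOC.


Defect density = defects / KLOC
Defect density = 106 / 60
Defect density = 1.767 defects/KLOC

1.767 defects/KLOC


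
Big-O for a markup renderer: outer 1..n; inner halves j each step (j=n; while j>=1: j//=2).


Reasoning: n times log n
Complexity: O(n log n)

O(n log n)


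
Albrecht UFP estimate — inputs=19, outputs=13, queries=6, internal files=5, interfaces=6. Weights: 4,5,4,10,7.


UFP = EI*4 + EO*5 + EQ*4 + ILF*10 + EIF*7
UFP = 19*4 + 13*5 + 6*4 + 5*10 + 6*7
UFP = 76 + 65 + 24 + 50 + 42
UFP = 257

257


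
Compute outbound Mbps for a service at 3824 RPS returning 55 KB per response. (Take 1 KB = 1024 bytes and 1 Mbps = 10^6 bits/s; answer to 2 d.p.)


Formula: Mbps = payload_bytes * RPS * 8 / 1e6
Payload per request = 55 KB = 55 * 1024 = 56320 bytes
Total bytes/sec = 56320 * 3824 = 215367680
Total bits/sec = 215367680 * 8 = 1722941440
Mbps = 1722941440 / 1e6 = 1722.94

1722.94 Mbps


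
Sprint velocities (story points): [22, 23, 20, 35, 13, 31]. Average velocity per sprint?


Formula: Avg velocity = Total points / Number of sprints
Points: [22, 23, 20, 35, 13, 31]
Sum = 22 + 23 + 20 + 35 + 13 + 31 = 144
Avg velocity = 144 / 6 = 24.0 points/sprint

24.0 points/sprint


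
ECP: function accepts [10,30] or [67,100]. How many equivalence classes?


Valid ranges: [10,30] and [67,100]
Class 1: x < 10 — invalid
Class 2: 10 ≤ x ≤ 30 — valid
Class 3: 30 < x < 67 — invalid (gap between ranges)
Class 4: 67 ≤ x ≤ 100 — valid
Class 5: x > 100 — invalid
Total equivalence classes: 5

5 equivalence classes


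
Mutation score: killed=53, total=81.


Mutation score = killed / total * 100
Mutation score = 53 / 81 * 100
Mutation score = 65.43%

65.43%


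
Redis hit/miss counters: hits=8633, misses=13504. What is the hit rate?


Formula: hit rate = hits / (hits + misses) * 100
hit rate = 8633 / (8633 + 13504) * 100
hit rate = 8633 / 22137 * 100
hit rate = 39.0%

39.0%


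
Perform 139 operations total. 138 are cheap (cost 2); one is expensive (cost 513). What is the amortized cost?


Formula: Amortized cost = Total cost / Operations
Total cost = (138 * 2) + (1 * 513)
Total cost = 276 + 513 = 789
Amortized = 789 / 139 = 5.6763

5.6763


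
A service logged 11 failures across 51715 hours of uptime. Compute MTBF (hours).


Formula: MTBF = Total operating time / Number of failures
MTBF = 51715 / 11
MTBF = 4701.36 hours

4701.36 hours


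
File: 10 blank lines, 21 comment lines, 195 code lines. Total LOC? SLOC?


Total LOC = blank + comment + code
Total LOC = 10 + 21 + 195 = 226
SLOC (source only) = code = 195

Total LOC: 226, SLOC: 195


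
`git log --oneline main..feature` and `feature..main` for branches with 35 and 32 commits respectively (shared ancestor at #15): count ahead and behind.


Common ancestor: commit #15
feature commits after divergence: 35 - 15 = 20
main commits after divergence: 32 - 15 = 17
feature is 20 commits ahead of main
main is 17 commits ahead of feature

feature ahead: 20, main ahead: 17


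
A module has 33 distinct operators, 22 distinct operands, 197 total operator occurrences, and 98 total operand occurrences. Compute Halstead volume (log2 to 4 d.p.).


Formula: V = N * log2(η), where N = N1 + N2 and η = η1 + η2
η = 33 + 22 = 55
N = 197 + 98 = 295
log2(55) ≈ 5.7814
V = 295 * 5.7814 = 1705.51

1705.51


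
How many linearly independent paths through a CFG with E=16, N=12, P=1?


Formula: V(G) = E - N + 2P
V(G) = 16 - 12 + 2*1
V(G) = 4 + 2
V(G) = 6

6


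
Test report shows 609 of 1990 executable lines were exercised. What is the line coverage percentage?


Coverage = covered / total * 100
Coverage = 609 / 1990 * 100
Coverage = 30.6%

30.6%


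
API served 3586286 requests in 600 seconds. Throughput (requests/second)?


Formula: throughput = requests / seconds
throughput = 3586286 / 600
throughput = 5977.14 requests/second

5977.14 requests/second


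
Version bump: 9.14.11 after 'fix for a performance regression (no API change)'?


Current: 9.14.11
Change category: 'fix for a performance regression (no API change)' → patch bump
SemVer rule: patch bump → increment PATCH (MAJOR and MINOR unchanged)
New: 9.14.12

9.14.12


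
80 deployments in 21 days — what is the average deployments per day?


Formula: deployments per day = releases / days
= 80 / 21
= 3.81 deploys/day
(equivalently, 26.67 deploys/week)

3.81 deploys/day


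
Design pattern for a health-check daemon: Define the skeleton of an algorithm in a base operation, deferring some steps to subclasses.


This matches the Template Method pattern

Template Method


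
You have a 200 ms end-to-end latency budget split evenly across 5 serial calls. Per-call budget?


Formula: per_stage = total_budget / stages
per_stage = 200 / 5
per_stage = 40.0 ms

40.0 ms


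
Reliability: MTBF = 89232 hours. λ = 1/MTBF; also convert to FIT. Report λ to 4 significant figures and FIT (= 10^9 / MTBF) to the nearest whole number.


Formula: λ = 1 / MTBF; FIT = λ × 1e9 = 1e9 / MTBF
λ = 1 / 89232 ≈ 1.121e-05 failures/hour
FIT = 1e9 / 89232 ≈ 11207 failures per 1e9 hours (nearest whole number)

λ = 1.121e-05 /h, FIT = 11207


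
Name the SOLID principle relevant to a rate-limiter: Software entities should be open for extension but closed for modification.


This describes the Open/Closed Principle (OCP)

Open/Closed Principle (OCP)


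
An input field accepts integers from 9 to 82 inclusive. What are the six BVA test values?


Range: [9, 82]
Boundaries: just below min, min, min+1, max-1, max, just above max
Values: [8, 9, 10, 81, 82, 83]

[8, 9, 10, 81, 82, 83]
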